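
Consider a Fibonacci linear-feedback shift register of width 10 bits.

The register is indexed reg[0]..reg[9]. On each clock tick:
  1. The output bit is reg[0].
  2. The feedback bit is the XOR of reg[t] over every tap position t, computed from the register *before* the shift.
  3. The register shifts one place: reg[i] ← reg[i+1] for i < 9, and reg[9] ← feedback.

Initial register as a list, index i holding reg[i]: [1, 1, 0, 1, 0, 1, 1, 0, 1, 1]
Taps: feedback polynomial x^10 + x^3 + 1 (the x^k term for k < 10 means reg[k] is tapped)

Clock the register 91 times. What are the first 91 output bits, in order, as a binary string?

tick  register→output (feedback)
  0  1101011011→1 (0)
  1  1010110110→1 (1)
  2  0101101101→0 (1)
  3  1011011011→1 (0)
  4  0110110110→0 (0)
  5  1101101100→1 (0)
  6  1011011000→1 (0)
  7  0110110000→0 (0)
  8  1101100000→1 (0)
  9  1011000000→1 (0)
 10  0110000000→0 (0)
 11  1100000000→1 (1)
 12  1000000001→1 (1)
 13  0000000011→0 (0)
 14  0000000110→0 (0)
 15  0000001100→0 (0)
 16  0000011000→0 (0)
 17  0000110000→0 (0)
 18  0001100000→0 (1)
 19  0011000001→0 (1)
 20  0110000011→0 (0)
 21  1100000110→1 (1)
 22  1000001101→1 (1)
 23  0000011011→0 (0)
 24  0000110110→0 (0)
 25  0001101100→0 (1)
 26  0011011001→0 (1)
 27  0110110011→0 (0)
 28  1101100110→1 (0)
 29  1011001100→1 (0)
 30  0110011000→0 (0)
 31  1100110000→1 (1)
 32  1001100001→1 (0)
 33  0011000010→0 (1)
 34  0110000101→0 (0)
 35  1100001010→1 (1)
 36  1000010101→1 (1)
 37  0000101011→0 (0)
 38  0001010110→0 (1)
 39  0010101101→0 (0)
 40  0101011010→0 (1)
 41  1010110101→1 (1)
 42  0101101011→0 (1)
 43  1011010111→1 (0)
 44  0110101110→0 (0)
 45  1101011100→1 (0)
 46  1010111000→1 (1)
 47  0101110001→0 (1)
 48  1011100011→1 (0)
 49  0111000110→0 (1)
 50  1110001101→1 (1)
 51  1100011011→1 (1)
 52  1000110111→1 (1)
 53  0001101111→0 (1)
 54  0011011111→0 (1)
 55  0110111111→0 (0)
 56  1101111110→1 (0)
 57  1011111100→1 (0)
 58  0111111000→0 (1)
 59  1111110001→1 (0)
 60  1111100010→1 (0)
 61  1111000100→1 (0)
 62  1110001000→1 (1)
 63  1100010001→1 (1)
 64  1000100011→1 (1)
 65  0001000111→0 (1)
 66  0010001111→0 (0)
 67  0100011110→0 (0)
 68  1000111100→1 (1)
 69  0001111001→0 (1)
 70  0011110011→0 (1)
 71  0111100111→0 (1)
 72  1111001111→1 (0)
 73  1110011110→1 (1)
 74  1100111101→1 (1)
 75  1001111011→1 (0)
 76  0011110110→0 (1)
 77  0111101101→0 (1)
 78  1111011011→1 (0)
 79  1110110110→1 (1)
 80  1101101101→1 (0)
 81  1011011010→1 (0)
 82  0110110100→0 (0)
 83  1101101000→1 (0)
 84  1011010000→1 (0)
 85  0110100000→0 (0)
 86  1101000000→1 (0)
 87  1010000000→1 (1)
 88  0100000001→0 (0)
 89  1000000010→1 (1)
 90  0000000101→0 (0)

1101011011011000000001100000110110011000010101101011100011011111100010001111001111011011010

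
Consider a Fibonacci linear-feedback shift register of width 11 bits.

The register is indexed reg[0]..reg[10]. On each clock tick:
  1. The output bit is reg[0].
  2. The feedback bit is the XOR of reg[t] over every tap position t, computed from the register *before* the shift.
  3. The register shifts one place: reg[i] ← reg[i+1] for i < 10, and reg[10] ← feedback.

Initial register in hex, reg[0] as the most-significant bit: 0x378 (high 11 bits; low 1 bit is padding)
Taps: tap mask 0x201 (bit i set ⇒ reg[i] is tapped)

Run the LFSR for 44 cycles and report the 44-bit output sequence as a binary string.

k : reg_k → out_k, fb_k
0: 00110111100 → 0, fb=0
1: 01101111000 → 0, fb=0
2: 11011110000 → 1, fb=1
3: 10111100001 → 1, fb=1
4: 01111000011 → 0, fb=1
5: 11110000111 → 1, fb=0
6: 11100001110 → 1, fb=0
7: 11000011100 → 1, fb=1
8: 10000111001 → 1, fb=1
9: 00001110011 → 0, fb=1
10: 00011100111 → 0, fb=1
11: 00111001111 → 0, fb=1
12: 01110011111 → 0, fb=1
13: 11100111111 → 1, fb=0
14: 11001111110 → 1, fb=0
15: 10011111100 → 1, fb=1
16: 00111111001 → 0, fb=0
17: 01111110010 → 0, fb=1
18: 11111100101 → 1, fb=1
19: 11111001011 → 1, fb=0
20: 11110010110 → 1, fb=0
21: 11100101100 → 1, fb=1
22: 11001011001 → 1, fb=1
23: 10010110011 → 1, fb=0
24: 00101100110 → 0, fb=1
25: 01011001101 → 0, fb=0
26: 10110011010 → 1, fb=0
27: 01100110100 → 0, fb=0
28: 11001101000 → 1, fb=1
29: 10011010001 → 1, fb=1
30: 00110100011 → 0, fb=1
31: 01101000111 → 0, fb=1
32: 11010001111 → 1, fb=0
33: 10100011110 → 1, fb=0
34: 01000111100 → 0, fb=0
35: 10001111000 → 1, fb=1
36: 00011110001 → 0, fb=0
37: 00111100010 → 0, fb=1
38: 01111000101 → 0, fb=0
39: 11110001010 → 1, fb=0
40: 11100010100 → 1, fb=1
41: 11000101001 → 1, fb=1
42: 10001010011 → 1, fb=0
43: 00010100110 → 0, fb=1

00110111100001110011111100101100110100011110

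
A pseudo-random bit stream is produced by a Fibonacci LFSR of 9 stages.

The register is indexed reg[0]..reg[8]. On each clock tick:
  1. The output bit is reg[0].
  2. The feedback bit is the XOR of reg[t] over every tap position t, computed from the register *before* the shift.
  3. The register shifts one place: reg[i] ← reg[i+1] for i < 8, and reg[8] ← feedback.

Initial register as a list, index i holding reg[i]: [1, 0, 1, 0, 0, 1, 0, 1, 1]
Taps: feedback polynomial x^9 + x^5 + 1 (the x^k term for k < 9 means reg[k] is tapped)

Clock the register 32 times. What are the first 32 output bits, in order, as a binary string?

10100101100010100110001100000001

step | reg (before) | out | fb
   0 | 101001011 | 1 | 0
   1 | 010010110 | 0 | 0
   2 | 100101100 | 1 | 0
   3 | 001011000 | 0 | 1
   4 | 010110001 | 0 | 0
   5 | 101100010 | 1 | 1
   6 | 011000101 | 0 | 0
   7 | 110001010 | 1 | 0
   8 | 100010100 | 1 | 1
   9 | 000101001 | 0 | 1
  10 | 001010011 | 0 | 0
  11 | 010100110 | 0 | 0
  12 | 101001100 | 1 | 0
  13 | 010011000 | 0 | 1
  14 | 100110001 | 1 | 1
  15 | 001100011 | 0 | 0
  16 | 011000110 | 0 | 0
  17 | 110001100 | 1 | 0
  18 | 100011000 | 1 | 0
  19 | 000110000 | 0 | 0
  20 | 001100000 | 0 | 0
  21 | 011000000 | 0 | 0
  22 | 110000000 | 1 | 1
  23 | 100000001 | 1 | 1
  24 | 000000011 | 0 | 0
  25 | 000000110 | 0 | 0
  26 | 000001100 | 0 | 1
  27 | 000011001 | 0 | 1
  28 | 000110011 | 0 | 0
  29 | 001100110 | 0 | 0
  30 | 011001100 | 0 | 1
  31 | 110011001 | 1 | 0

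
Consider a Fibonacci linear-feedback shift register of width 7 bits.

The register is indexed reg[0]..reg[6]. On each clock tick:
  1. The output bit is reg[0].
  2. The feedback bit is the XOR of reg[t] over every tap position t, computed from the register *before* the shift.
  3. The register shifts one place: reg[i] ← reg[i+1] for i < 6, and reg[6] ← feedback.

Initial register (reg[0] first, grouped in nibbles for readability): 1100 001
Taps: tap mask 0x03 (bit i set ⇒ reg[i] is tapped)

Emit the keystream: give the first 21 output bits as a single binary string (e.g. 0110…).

110000101000111100100

step | reg (before) | out | fb
   0 | 1100001 | 1 | 0
   1 | 1000010 | 1 | 1
   2 | 0000101 | 0 | 0
   3 | 0001010 | 0 | 0
   4 | 0010100 | 0 | 0
   5 | 0101000 | 0 | 1
   6 | 1010001 | 1 | 1
   7 | 0100011 | 0 | 1
   8 | 1000111 | 1 | 1
   9 | 0001111 | 0 | 0
  10 | 0011110 | 0 | 0
  11 | 0111100 | 0 | 1
  12 | 1111001 | 1 | 0
  13 | 1110010 | 1 | 0
  14 | 1100100 | 1 | 0
  15 | 1001000 | 1 | 1
  16 | 0010001 | 0 | 0
  17 | 0100010 | 0 | 1
  18 | 1000101 | 1 | 1
  19 | 0001011 | 0 | 0
  20 | 0010110 | 0 | 0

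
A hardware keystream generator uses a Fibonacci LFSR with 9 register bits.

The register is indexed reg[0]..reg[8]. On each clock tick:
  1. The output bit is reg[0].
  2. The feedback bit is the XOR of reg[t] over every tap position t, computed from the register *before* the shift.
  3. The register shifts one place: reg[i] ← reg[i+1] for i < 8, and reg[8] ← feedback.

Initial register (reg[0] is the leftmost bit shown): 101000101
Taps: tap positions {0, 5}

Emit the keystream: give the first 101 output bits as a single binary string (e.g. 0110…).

tick  register→output (feedback)
  0  101000101→1 (1)
  1  010001011→0 (1)
  2  100010111→1 (1)
  3  000101111→0 (1)
  4  001011111→0 (1)
  5  010111111→0 (1)
  6  101111111→1 (0)
  7  011111110→0 (1)
  8  111111101→1 (0)
  9  111111010→1 (0)
 10  111110100→1 (1)
 11  111101001→1 (0)
 12  111010010→1 (1)
 13  110100101→1 (1)
 14  101001011→1 (0)
 15  010010110→0 (0)
 16  100101100→1 (0)
 17  001011000→0 (1)
 18  010110001→0 (0)
 19  101100010→1 (1)
 20  011000101→0 (0)
 21  110001010→1 (0)
 22  100010100→1 (1)
 23  000101001→0 (1)
 24  001010011→0 (0)
 25  010100110→0 (0)
 26  101001100→1 (0)
 27  010011000→0 (1)
 28  100110001→1 (1)
 29  001100011→0 (0)
 30  011000110→0 (0)
 31  110001100→1 (0)
 32  100011000→1 (0)
 33  000110000→0 (0)
 34  001100000→0 (0)
 35  011000000→0 (0)
 36  110000000→1 (1)
 37  100000001→1 (1)
 38  000000011→0 (0)
 39  000000110→0 (0)
 40  000001100→0 (1)
 41  000011001→0 (1)
 42  000110011→0 (0)
 43  001100110→0 (0)
 44  011001100→0 (1)
 45  110011001→1 (0)
 46  100110010→1 (1)
 47  001100101→0 (0)
 48  011001010→0 (1)
 49  110010101→1 (1)
 50  100101011→1 (0)
 51  001010110→0 (0)
 52  010101100→0 (1)
 53  101011001→1 (0)
 54  010110010→0 (0)
 55  101100100→1 (1)
 56  011001001→0 (1)
 57  110010011→1 (1)
 58  100100111→1 (1)
 59  001001111→0 (1)
 60  010011111→0 (1)
 61  100111111→1 (0)
 62  001111110→0 (1)
 63  011111101→0 (1)
 64  111111011→1 (0)
 65  111110110→1 (1)
 66  111101101→1 (0)
 67  111011010→1 (0)
 68  110110100→1 (1)
 69  101101001→1 (0)
 70  011010010→0 (0)
 71  110100100→1 (1)
 72  101001001→1 (0)
 73  010010010→0 (0)
 74  100100100→1 (1)
 75  001001001→0 (1)
 76  010010011→0 (0)
 77  100100110→1 (1)
 78  001001101→0 (1)
 79  010011011→0 (1)
 80  100110111→1 (1)
 81  001101111→0 (1)
 82  011011111→0 (1)
 83  110111111→1 (0)
 84  101111110→1 (0)
 85  011111100→0 (1)
 86  111111001→1 (0)
 87  111110010→1 (1)
 88  111100101→1 (1)
 89  111001011→1 (0)
 90  110010110→1 (1)
 91  100101101→1 (0)
 92  001011010→0 (1)
 93  010110101→0 (0)
 94  101101010→1 (0)
 95  011010100→0 (0)
 96  110101000→1 (0)
 97  101010000→1 (1)
 98  010100001→0 (0)
 99  101000010→1 (1)
100  010000101→0 (0)

10100010111111101001011000101001100011000000011001100101011001001111110110100100100110111111001011010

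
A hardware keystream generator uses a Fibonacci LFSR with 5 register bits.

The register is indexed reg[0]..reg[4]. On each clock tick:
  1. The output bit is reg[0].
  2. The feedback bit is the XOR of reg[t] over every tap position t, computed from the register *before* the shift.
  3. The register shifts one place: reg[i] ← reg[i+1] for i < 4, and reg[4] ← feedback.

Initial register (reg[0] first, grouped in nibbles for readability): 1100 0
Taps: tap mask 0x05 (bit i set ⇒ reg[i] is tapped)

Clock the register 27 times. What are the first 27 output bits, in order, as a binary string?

tick  register→output (feedback)
  0  11000→1 (1)
  1  10001→1 (1)
  2  00011→0 (0)
  3  00110→0 (1)
  4  01101→0 (1)
  5  11011→1 (1)
  6  10111→1 (0)
  7  01110→0 (1)
  8  11101→1 (0)
  9  11010→1 (1)
 10  10101→1 (0)
 11  01010→0 (0)
 12  10100→1 (0)
 13  01000→0 (0)
 14  10000→1 (1)
 15  00001→0 (0)
 16  00010→0 (0)
 17  00100→0 (1)
 18  01001→0 (0)
 19  10010→1 (1)
 20  00101→0 (1)
 21  01011→0 (0)
 22  10110→1 (0)
 23  01100→0 (1)
 24  11001→1 (1)
 25  10011→1 (1)
 26  00111→0 (1)

110001101110101000010010110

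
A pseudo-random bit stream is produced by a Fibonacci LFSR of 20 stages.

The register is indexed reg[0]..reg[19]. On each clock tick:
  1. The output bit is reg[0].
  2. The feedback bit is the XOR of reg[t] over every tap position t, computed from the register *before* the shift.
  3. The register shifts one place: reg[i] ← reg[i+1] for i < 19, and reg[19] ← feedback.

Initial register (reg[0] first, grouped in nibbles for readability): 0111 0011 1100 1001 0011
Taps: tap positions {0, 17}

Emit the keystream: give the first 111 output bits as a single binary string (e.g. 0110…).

011100111100100100110001000111110111110010000001110011100000100100111011100100101100101011100101100111110100011

k : reg_k → out_k, fb_k
0: 01110011110010010011 → 0, fb=0
1: 11100111100100100110 → 1, fb=0
2: 11001111001001001100 → 1, fb=0
3: 10011110010010011000 → 1, fb=1
4: 00111100100100110001 → 0, fb=0
5: 01111001001001100010 → 0, fb=0
6: 11110010010011000100 → 1, fb=0
7: 11100100100110001000 → 1, fb=1
8: 11001001001100010001 → 1, fb=1
9: 10010010011000100011 → 1, fb=1
10: 00100100110001000111 → 0, fb=1
11: 01001001100010001111 → 0, fb=1
12: 10010011000100011111 → 1, fb=0
13: 00100110001000111110 → 0, fb=1
14: 01001100010001111101 → 0, fb=1
15: 10011000100011111011 → 1, fb=1
16: 00110001000111110111 → 0, fb=1
17: 01100010001111101111 → 0, fb=1
18: 11000100011111011111 → 1, fb=0
19: 10001000111110111110 → 1, fb=0
20: 00010001111101111100 → 0, fb=1
21: 00100011111011111001 → 0, fb=0
22: 01000111110111110010 → 0, fb=0
23: 10001111101111100100 → 1, fb=0
24: 00011111011111001000 → 0, fb=0
25: 00111110111110010000 → 0, fb=0
26: 01111101111100100000 → 0, fb=0
27: 11111011111001000000 → 1, fb=1
28: 11110111110010000001 → 1, fb=1
29: 11101111100100000011 → 1, fb=1
30: 11011111001000000111 → 1, fb=0
31: 10111110010000001110 → 1, fb=0
32: 01111100100000011100 → 0, fb=1
33: 11111001000000111001 → 1, fb=1
34: 11110010000001110011 → 1, fb=1
35: 11100100000011100111 → 1, fb=0
36: 11001000000111001110 → 1, fb=0
37: 10010000001110011100 → 1, fb=0
38: 00100000011100111000 → 0, fb=0
39: 01000000111001110000 → 0, fb=0
40: 10000001110011100000 → 1, fb=1
41: 00000011100111000001 → 0, fb=0
42: 00000111001110000010 → 0, fb=0
43: 00001110011100000100 → 0, fb=1
44: 00011100111000001001 → 0, fb=0
45: 00111001110000010010 → 0, fb=0
46: 01110011100000100100 → 0, fb=1
47: 11100111000001001001 → 1, fb=1
48: 11001110000010010011 → 1, fb=1
49: 10011100000100100111 → 1, fb=0
50: 00111000001001001110 → 0, fb=1
51: 01110000010010011101 → 0, fb=1
52: 11100000100100111011 → 1, fb=1
53: 11000001001001110111 → 1, fb=0
54: 10000010010011101110 → 1, fb=0
55: 00000100100111011100 → 0, fb=1
56: 00001001001110111001 → 0, fb=0
57: 00010010011101110010 → 0, fb=0
58: 00100100111011100100 → 0, fb=1
59: 01001001110111001001 → 0, fb=0
60: 10010011101110010010 → 1, fb=1
61: 00100111011100100101 → 0, fb=1
62: 01001110111001001011 → 0, fb=0
63: 10011101110010010110 → 1, fb=0
64: 00111011100100101100 → 0, fb=1
65: 01110111001001011001 → 0, fb=0
66: 11101110010010110010 → 1, fb=1
67: 11011100100101100101 → 1, fb=0
68: 10111001001011001010 → 1, fb=1
69: 01110010010110010101 → 0, fb=1
70: 11100100101100101011 → 1, fb=1
71: 11001001011001010111 → 1, fb=0
72: 10010010110010101110 → 1, fb=0
73: 00100101100101011100 → 0, fb=1
74: 01001011001010111001 → 0, fb=0
75: 10010110010101110010 → 1, fb=1
76: 00101100101011100101 → 0, fb=1
77: 01011001010111001011 → 0, fb=0
78: 10110010101110010110 → 1, fb=0
79: 01100101011100101100 → 0, fb=1
80: 11001010111001011001 → 1, fb=1
81: 10010101110010110011 → 1, fb=1
82: 00101011100101100111 → 0, fb=1
83: 01010111001011001111 → 0, fb=1
84: 10101110010110011111 → 1, fb=0
85: 01011100101100111110 → 0, fb=1
86: 10111001011001111101 → 1, fb=0
87: 01110010110011111010 → 0, fb=0
88: 11100101100111110100 → 1, fb=0
89: 11001011001111101000 → 1, fb=1
90: 10010110011111010001 → 1, fb=1
91: 00101100111110100011 → 0, fb=0
92: 01011001111101000110 → 0, fb=1
93: 10110011111010001101 → 1, fb=0
94: 01100111110100011010 → 0, fb=0
95: 11001111101000110100 → 1, fb=0
96: 10011111010001101000 → 1, fb=1
97: 00111110100011010001 → 0, fb=0
98: 01111101000110100010 → 0, fb=0
99: 11111010001101000100 → 1, fb=0
100: 11110100011010001000 → 1, fb=1
101: 11101000110100010001 → 1, fb=1
102: 11010001101000100011 → 1, fb=1
103: 10100011010001000111 → 1, fb=0
104: 01000110100010001110 → 0, fb=1
105: 10001101000100011101 → 1, fb=0
106: 00011010001000111010 → 0, fb=0
107: 00110100010001110100 → 0, fb=1
108: 01101000100011101001 → 0, fb=0
109: 11010001000111010010 → 1, fb=1
110: 10100010001110100101 → 1, fb=0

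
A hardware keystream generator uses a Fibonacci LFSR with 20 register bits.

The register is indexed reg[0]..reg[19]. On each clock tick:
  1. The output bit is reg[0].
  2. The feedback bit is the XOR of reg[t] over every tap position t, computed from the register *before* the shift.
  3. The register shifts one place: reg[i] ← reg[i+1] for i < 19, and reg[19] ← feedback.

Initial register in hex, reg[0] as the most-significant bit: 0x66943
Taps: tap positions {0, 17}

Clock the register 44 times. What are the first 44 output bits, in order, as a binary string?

01100110100101000011000001100101111111001001

k : reg_k → out_k, fb_k
0: 01100110100101000011 → 0, fb=0
1: 11001101001010000110 → 1, fb=0
2: 10011010010100001100 → 1, fb=0
3: 00110100101000011000 → 0, fb=0
4: 01101001010000110000 → 0, fb=0
5: 11010010100001100000 → 1, fb=1
6: 10100101000011000001 → 1, fb=1
7: 01001010000110000011 → 0, fb=0
8: 10010100001100000110 → 1, fb=0
9: 00101000011000001100 → 0, fb=1
10: 01010000110000011001 → 0, fb=0
11: 10100001100000110010 → 1, fb=1
12: 01000011000001100101 → 0, fb=1
13: 10000110000011001011 → 1, fb=1
14: 00001100000110010111 → 0, fb=1
15: 00011000001100101111 → 0, fb=1
16: 00110000011001011111 → 0, fb=1
17: 01100000110010111111 → 0, fb=1
18: 11000001100101111111 → 1, fb=0
19: 10000011001011111110 → 1, fb=0
20: 00000110010111111100 → 0, fb=1
21: 00001100101111111001 → 0, fb=0
22: 00011001011111110010 → 0, fb=0
23: 00110010111111100100 → 0, fb=1
24: 01100101111111001001 → 0, fb=0
25: 11001011111110010010 → 1, fb=1
26: 10010111111100100101 → 1, fb=0
27: 00101111111001001010 → 0, fb=0
28: 01011111110010010100 → 0, fb=1
29: 10111111100100101001 → 1, fb=1
30: 01111111001001010011 → 0, fb=0
31: 11111110010010100110 → 1, fb=0
32: 11111100100101001100 → 1, fb=0
33: 11111001001010011000 → 1, fb=1
34: 11110010010100110001 → 1, fb=1
35: 11100100101001100011 → 1, fb=1
36: 11001001010011000111 → 1, fb=0
37: 10010010100110001110 → 1, fb=0
38: 00100101001100011100 → 0, fb=1
39: 01001010011000111001 → 0, fb=0
40: 10010100110001110010 → 1, fb=1
41: 00101001100011100101 → 0, fb=1
42: 01010011000111001011 → 0, fb=0
43: 10100110001110010110 → 1, fb=0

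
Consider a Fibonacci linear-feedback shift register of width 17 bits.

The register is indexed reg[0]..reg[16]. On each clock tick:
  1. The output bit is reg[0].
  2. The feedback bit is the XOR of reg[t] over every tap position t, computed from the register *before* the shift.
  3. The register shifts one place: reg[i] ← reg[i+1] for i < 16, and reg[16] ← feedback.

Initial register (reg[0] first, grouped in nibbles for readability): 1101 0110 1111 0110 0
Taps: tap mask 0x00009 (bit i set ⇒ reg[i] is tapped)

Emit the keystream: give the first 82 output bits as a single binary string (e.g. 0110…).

1101011011110110001100001010001111011010110111101000011000010101010110110101111111

k : reg_k → out_k, fb_k
0: 11010110111101100 → 1, fb=0
1: 10101101111011000 → 1, fb=1
2: 01011011110110001 → 0, fb=1
3: 10110111101100011 → 1, fb=0
4: 01101111011000110 → 0, fb=0
5: 11011110110001100 → 1, fb=0
6: 10111101100011000 → 1, fb=0
7: 01111011000110000 → 0, fb=1
8: 11110110001100001 → 1, fb=0
9: 11101100011000010 → 1, fb=1
10: 11011000110000101 → 1, fb=0
11: 10110001100001010 → 1, fb=0
12: 01100011000010100 → 0, fb=0
13: 11000110000101000 → 1, fb=1
14: 10001100001010001 → 1, fb=1
15: 00011000010100011 → 0, fb=1
16: 00110000101000111 → 0, fb=1
17: 01100001010001111 → 0, fb=0
18: 11000010100011110 → 1, fb=1
19: 10000101000111101 → 1, fb=1
20: 00001010001111011 → 0, fb=0
21: 00010100011110110 → 0, fb=1
22: 00101000111101101 → 0, fb=0
23: 01010001111011010 → 0, fb=1
24: 10100011110110101 → 1, fb=1
25: 01000111101101011 → 0, fb=0
26: 10001111011010110 → 1, fb=1
27: 00011110110101101 → 0, fb=1
28: 00111101101011011 → 0, fb=1
29: 01111011010110111 → 0, fb=1
30: 11110110101101111 → 1, fb=0
31: 11101101011011110 → 1, fb=1
32: 11011010110111101 → 1, fb=0
33: 10110101101111010 → 1, fb=0
34: 01101011011110100 → 0, fb=0
35: 11010110111101000 → 1, fb=0
36: 10101101111010000 → 1, fb=1
37: 01011011110100001 → 0, fb=1
38: 10110111101000011 → 1, fb=0
39: 01101111010000110 → 0, fb=0
40: 11011110100001100 → 1, fb=0
41: 10111101000011000 → 1, fb=0
42: 01111010000110000 → 0, fb=1
43: 11110100001100001 → 1, fb=0
44: 11101000011000010 → 1, fb=1
45: 11010000110000101 → 1, fb=0
46: 10100001100001010 → 1, fb=1
47: 01000011000010101 → 0, fb=0
48: 10000110000101010 → 1, fb=1
49: 00001100001010101 → 0, fb=0
50: 00011000010101010 → 0, fb=1
51: 00110000101010101 → 0, fb=1
52: 01100001010101011 → 0, fb=0
53: 11000010101010110 → 1, fb=1
54: 10000101010101101 → 1, fb=1
55: 00001010101011011 → 0, fb=0
56: 00010101010110110 → 0, fb=1
57: 00101010101101101 → 0, fb=0
58: 01010101011011010 → 0, fb=1
59: 10101010110110101 → 1, fb=1
60: 01010101101101011 → 0, fb=1
61: 10101011011010111 → 1, fb=1
62: 01010110110101111 → 0, fb=1
63: 10101101101011111 → 1, fb=1
64: 01011011010111111 → 0, fb=1
65: 10110110101111111 → 1, fb=0
66: 01101101011111110 → 0, fb=0
67: 11011010111111100 → 1, fb=0
68: 10110101111111000 → 1, fb=0
69: 01101011111110000 → 0, fb=0
70: 11010111111100000 → 1, fb=0
71: 10101111111000000 → 1, fb=1
72: 01011111110000001 → 0, fb=1
73: 10111111100000011 → 1, fb=0
74: 01111111000000110 → 0, fb=1
75: 11111110000001101 → 1, fb=0
76: 11111100000011010 → 1, fb=0
77: 11111000000110100 → 1, fb=0
78: 11110000001101000 → 1, fb=0
79: 11100000011010000 → 1, fb=1
80: 11000000110100001 → 1, fb=1
81: 10000001101000011 → 1, fb=1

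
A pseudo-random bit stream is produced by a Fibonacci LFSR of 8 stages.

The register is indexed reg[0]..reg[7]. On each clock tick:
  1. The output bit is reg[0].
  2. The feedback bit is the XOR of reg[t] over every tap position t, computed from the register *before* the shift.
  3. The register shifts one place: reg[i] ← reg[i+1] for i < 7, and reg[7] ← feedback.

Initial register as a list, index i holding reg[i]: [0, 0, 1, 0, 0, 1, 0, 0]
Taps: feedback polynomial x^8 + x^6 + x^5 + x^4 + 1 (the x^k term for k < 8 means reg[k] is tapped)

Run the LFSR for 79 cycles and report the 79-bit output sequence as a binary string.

0010010011000000111010010001110001000000010110001111010000111111110010000101001

k : reg_k → out_k, fb_k
0: 00100100 → 0, fb=1
1: 01001001 → 0, fb=1
2: 10010011 → 1, fb=0
3: 00100110 → 0, fb=0
4: 01001100 → 0, fb=0
5: 10011000 → 1, fb=0
6: 00110000 → 0, fb=0
7: 01100000 → 0, fb=0
8: 11000000 → 1, fb=1
9: 10000001 → 1, fb=1
10: 00000011 → 0, fb=1
11: 00000111 → 0, fb=0
12: 00001110 → 0, fb=1
13: 00011101 → 0, fb=0
14: 00111010 → 0, fb=0
15: 01110100 → 0, fb=1
16: 11101001 → 1, fb=0
17: 11010010 → 1, fb=0
18: 10100100 → 1, fb=0
19: 01001000 → 0, fb=1
20: 10010001 → 1, fb=1
21: 00100011 → 0, fb=1
22: 01000111 → 0, fb=0
23: 10001110 → 1, fb=0
24: 00011100 → 0, fb=0
25: 00111000 → 0, fb=1
26: 01110001 → 0, fb=0
27: 11100010 → 1, fb=0
28: 11000100 → 1, fb=0
29: 10001000 → 1, fb=0
30: 00010000 → 0, fb=0
31: 00100000 → 0, fb=0
32: 01000000 → 0, fb=0
33: 10000000 → 1, fb=1
34: 00000001 → 0, fb=0
35: 00000010 → 0, fb=1
36: 00000101 → 0, fb=1
37: 00001011 → 0, fb=0
38: 00010110 → 0, fb=0
39: 00101100 → 0, fb=0
40: 01011000 → 0, fb=1
41: 10110001 → 1, fb=1
42: 01100011 → 0, fb=1
43: 11000111 → 1, fb=1
44: 10001111 → 1, fb=0
45: 00011110 → 0, fb=1
46: 00111101 → 0, fb=0
47: 01111010 → 0, fb=0
48: 11110100 → 1, fb=0
49: 11101000 → 1, fb=0
50: 11010000 → 1, fb=1
51: 10100001 → 1, fb=1
52: 01000011 → 0, fb=1
53: 10000111 → 1, fb=1
54: 00001111 → 0, fb=1
55: 00011111 → 0, fb=1
56: 00111111 → 0, fb=1
57: 01111111 → 0, fb=1
58: 11111111 → 1, fb=0
59: 11111110 → 1, fb=0
60: 11111100 → 1, fb=1
61: 11111001 → 1, fb=0
62: 11110010 → 1, fb=0
63: 11100100 → 1, fb=0
64: 11001000 → 1, fb=0
65: 10010000 → 1, fb=1
66: 00100001 → 0, fb=0
67: 01000010 → 0, fb=1
68: 10000101 → 1, fb=0
69: 00001010 → 0, fb=0
70: 00010100 → 0, fb=1
71: 00101001 → 0, fb=1
72: 01010011 → 0, fb=1
73: 10100111 → 1, fb=1
74: 01001111 → 0, fb=1
75: 10011111 → 1, fb=0
76: 00111110 → 0, fb=1
77: 01111101 → 0, fb=0
78: 11111010 → 1, fb=1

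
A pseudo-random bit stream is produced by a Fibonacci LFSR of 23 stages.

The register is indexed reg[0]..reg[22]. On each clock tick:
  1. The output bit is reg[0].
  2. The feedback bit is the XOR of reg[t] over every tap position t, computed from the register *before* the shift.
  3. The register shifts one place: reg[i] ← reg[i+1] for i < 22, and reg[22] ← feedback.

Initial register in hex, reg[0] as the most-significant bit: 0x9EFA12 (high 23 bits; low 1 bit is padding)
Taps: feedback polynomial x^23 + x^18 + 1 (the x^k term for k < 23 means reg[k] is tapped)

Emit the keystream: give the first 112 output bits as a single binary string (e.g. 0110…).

tick  register→output (feedback)
  0  10011110111110100001001→1 (1)
  1  00111101111101000010011→0 (1)
  2  01111011111010000100111→0 (0)
  3  11110111110100001001110→1 (1)
  4  11101111101000010011101→1 (0)
  5  11011111010000100111010→1 (0)
  6  10111110100001001110100→1 (0)
  7  01111101000010011101000→0 (0)
  8  11111010000100111010000→1 (0)
  9  11110100001001110100000→1 (1)
 10  11101000010011101000001→1 (1)
 11  11010000100111010000011→1 (1)
 12  10100001001110100000111→1 (1)
 13  01000010011101000001111→0 (0)
 14  10000100111010000011110→1 (0)
 15  00001001110100000111100→0 (1)
 16  00010011101000001111001→0 (1)
 17  00100111010000011110011→0 (1)
 18  01001110100000111100111→0 (0)
 19  10011101000001111001110→1 (1)
 20  00111010000011110011101→0 (1)
 21  01110100000111100111011→0 (1)
 22  11101000001111001110111→1 (0)
 23  11010000011110011101110→1 (1)
 24  10100000111100111011101→1 (0)
 25  01000001111001110111010→0 (1)
 26  10000011110011101110101→1 (0)
 27  00000111100111011101010→0 (0)
 28  00001111001110111010100→0 (1)
 29  00011110011101110101001→0 (0)
 30  00111100111011101010010→0 (1)
 31  01111001110111010100101→0 (0)
 32  11110011101110101001010→1 (1)
 33  11100111011101010010101→1 (0)
 34  11001110111010100101010→1 (1)
 35  10011101110101001010101→1 (0)
 36  00111011101010010101010→0 (0)
 37  01110111010100101010100→0 (1)
 38  11101110101001010101001→1 (1)
 39  11011101010010101010011→1 (0)
 40  10111010100101010100110→1 (1)
 41  01110101001010101001101→0 (0)
 42  11101010010101010011010→1 (0)
 43  11010100101010100110100→1 (0)
 44  10101001010101001101000→1 (1)
 45  01010010101010011010001→0 (1)
 46  10100101010100110100011→1 (1)
 47  01001010101001101000111→0 (0)
 48  10010101010011010001110→1 (1)
 49  00101010100110100011101→0 (1)
 50  01010101001101000111011→0 (1)
 51  10101010011010001110111→1 (0)
 52  01010100110100011101110→0 (0)
 53  10101001101000111011100→1 (0)
 54  01010011010001110111000→0 (1)
 55  10100110100011101110001→1 (0)
 56  01001101000111011100010→0 (0)
 57  10011010001110111000100→1 (1)
 58  00110100011101110001001→0 (0)
 59  01101000111011100010010→0 (1)
 60  11010001110111000100101→1 (1)
 61  10100011101110001001011→1 (1)
 62  01000111011100010010111→0 (1)
 63  10001110111000100101111→1 (1)
 64  00011101110001001011111→0 (1)
 65  00111011100010010111111→0 (1)
 66  01110111000100101111111→0 (1)
 67  11101110001001011111111→1 (0)
 68  11011100010010111111110→1 (0)
 69  10111000100101111111100→1 (0)
 70  01110001001011111111000→0 (1)
 71  11100010010111111110001→1 (0)
 72  11000100101111111100010→1 (1)
 73  10001001011111111000101→1 (1)
 74  00010010111111110001011→0 (0)
 75  00100101111111100010110→0 (1)
 76  01001011111111000101101→0 (0)
 77  10010111111110001011010→1 (0)
 78  00101111111100010110100→0 (1)
 79  01011111111000101101001→0 (0)
 80  10111111110001011010010→1 (0)
 81  01111111100010110100100→0 (0)
 82  11111111000101101001000→1 (1)
 83  11111110001011010010001→1 (0)
 84  11111100010110100100010→1 (1)
 85  11111000101101001000101→1 (1)
 86  11110001011010010001011→1 (1)
 87  11100010110100100010111→1 (0)
 88  11000101101001000101110→1 (1)
 89  10001011010010001011101→1 (0)
 90  00010110100100010111010→0 (1)
 91  00101101001000101110101→0 (1)
 92  01011010010001011101011→0 (0)
 93  10110100100010111010110→1 (0)
 94  01101001000101110101100→0 (0)
 95  11010010001011101011000→1 (0)
 96  10100100010111010110000→1 (0)
 97  01001000101110101100000→0 (0)
 98  10010001011101011000000→1 (1)
 99  00100010111010110000001→0 (0)
100  01000101110101100000010→0 (0)
101  10001011101011000000100→1 (1)
102  00010111010110000001001→0 (0)
103  00101110101100000010010→0 (1)
104  01011101011000000100101→0 (0)
105  10111010110000001001010→1 (1)
106  01110101100000010010101→0 (1)
107  11101011000000100101011→1 (1)
108  11010110000001001010111→1 (0)
109  10101100000010010101110→1 (1)
110  01011000000100101011101→0 (1)
111  10110000001001010111011→1 (0)

1001111011111010000100111010000011110011101110101001010101001101000111011100010010111111110001011010010001011101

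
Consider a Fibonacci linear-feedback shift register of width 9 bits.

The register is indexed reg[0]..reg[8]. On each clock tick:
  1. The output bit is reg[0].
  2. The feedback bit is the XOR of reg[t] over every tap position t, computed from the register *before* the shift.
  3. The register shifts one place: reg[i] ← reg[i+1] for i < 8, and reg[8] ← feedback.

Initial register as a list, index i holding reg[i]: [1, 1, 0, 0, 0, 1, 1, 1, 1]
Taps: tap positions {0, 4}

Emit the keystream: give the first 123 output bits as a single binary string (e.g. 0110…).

110001111101110100000110101101101110110000010110101111101010101000000101001010111100101110111000000111001110100100111101011

step | reg (before) | out | fb
   0 | 110001111 | 1 | 1
   1 | 100011111 | 1 | 0
   2 | 000111110 | 0 | 1
   3 | 001111101 | 0 | 1
   4 | 011111011 | 0 | 1
   5 | 111110111 | 1 | 0
   6 | 111101110 | 1 | 1
   7 | 111011101 | 1 | 0
   8 | 110111010 | 1 | 0
   9 | 101110100 | 1 | 0
  10 | 011101000 | 0 | 0
  11 | 111010000 | 1 | 0
  12 | 110100000 | 1 | 1
  13 | 101000001 | 1 | 1
  14 | 010000011 | 0 | 0
  15 | 100000110 | 1 | 1
  16 | 000001101 | 0 | 0
  17 | 000011010 | 0 | 1
  18 | 000110101 | 0 | 1
  19 | 001101011 | 0 | 0
  20 | 011010110 | 0 | 1
  21 | 110101101 | 1 | 1
  22 | 101011011 | 1 | 0
  23 | 010110110 | 0 | 1
  24 | 101101101 | 1 | 1
  25 | 011011011 | 0 | 1
  26 | 110110111 | 1 | 0
  27 | 101101110 | 1 | 1
  28 | 011011101 | 0 | 1
  29 | 110111011 | 1 | 0
  30 | 101110110 | 1 | 0
  31 | 011101100 | 0 | 0
  32 | 111011000 | 1 | 0
  33 | 110110000 | 1 | 0
  34 | 101100000 | 1 | 1
  35 | 011000001 | 0 | 0
  36 | 110000010 | 1 | 1
  37 | 100000101 | 1 | 1
  38 | 000001011 | 0 | 0
  39 | 000010110 | 0 | 1
  40 | 000101101 | 0 | 0
  41 | 001011010 | 0 | 1
  42 | 010110101 | 0 | 1
  43 | 101101011 | 1 | 1
  44 | 011010111 | 0 | 1
  45 | 110101111 | 1 | 1
  46 | 101011111 | 1 | 0
  47 | 010111110 | 0 | 1
  48 | 101111101 | 1 | 0
  49 | 011111010 | 0 | 1
  50 | 111110101 | 1 | 0
  51 | 111101010 | 1 | 1
  52 | 111010101 | 1 | 0
  53 | 110101010 | 1 | 1
  54 | 101010101 | 1 | 0
  55 | 010101010 | 0 | 0
  56 | 101010100 | 1 | 0
  57 | 010101000 | 0 | 0
  58 | 101010000 | 1 | 0
  59 | 010100000 | 0 | 0
  60 | 101000000 | 1 | 1
  61 | 010000001 | 0 | 0
  62 | 100000010 | 1 | 1
  63 | 000000101 | 0 | 0
  64 | 000001010 | 0 | 0
  65 | 000010100 | 0 | 1
  66 | 000101001 | 0 | 0
  67 | 001010010 | 0 | 1
  68 | 010100101 | 0 | 0
  69 | 101001010 | 1 | 1
  70 | 010010101 | 0 | 1
  71 | 100101011 | 1 | 1
  72 | 001010111 | 0 | 1
  73 | 010101111 | 0 | 0
  74 | 101011110 | 1 | 0
  75 | 010111100 | 0 | 1
  76 | 101111001 | 1 | 0
  77 | 011110010 | 0 | 1
  78 | 111100101 | 1 | 1
  79 | 111001011 | 1 | 1
  80 | 110010111 | 1 | 0
  81 | 100101110 | 1 | 1
  82 | 001011101 | 0 | 1
  83 | 010111011 | 0 | 1
  84 | 101110111 | 1 | 0
  85 | 011101110 | 0 | 0
  86 | 111011100 | 1 | 0
  87 | 110111000 | 1 | 0
  88 | 101110000 | 1 | 0
  89 | 011100000 | 0 | 0
  90 | 111000000 | 1 | 1
  91 | 110000001 | 1 | 1
  92 | 100000011 | 1 | 1
  93 | 000000111 | 0 | 0
  94 | 000001110 | 0 | 0
  95 | 000011100 | 0 | 1
  96 | 000111001 | 0 | 1
  97 | 001110011 | 0 | 1
  98 | 011100111 | 0 | 0
  99 | 111001110 | 1 | 1
 100 | 110011101 | 1 | 0
 101 | 100111010 | 1 | 0
 102 | 001110100 | 0 | 1
 103 | 011101001 | 0 | 0
 104 | 111010010 | 1 | 0
 105 | 110100100 | 1 | 1
 106 | 101001001 | 1 | 1
 107 | 010010011 | 0 | 1
 108 | 100100111 | 1 | 1
 109 | 001001111 | 0 | 0
 110 | 010011110 | 0 | 1
 111 | 100111101 | 1 | 0
 112 | 001111010 | 0 | 1
 113 | 011110101 | 0 | 1
 114 | 111101011 | 1 | 1
 115 | 111010111 | 1 | 0
 116 | 110101110 | 1 | 1
 117 | 101011101 | 1 | 0
 118 | 010111010 | 0 | 1
 119 | 101110101 | 1 | 0
 120 | 011101010 | 0 | 0
 121 | 111010100 | 1 | 0
 122 | 110101000 | 1 | 1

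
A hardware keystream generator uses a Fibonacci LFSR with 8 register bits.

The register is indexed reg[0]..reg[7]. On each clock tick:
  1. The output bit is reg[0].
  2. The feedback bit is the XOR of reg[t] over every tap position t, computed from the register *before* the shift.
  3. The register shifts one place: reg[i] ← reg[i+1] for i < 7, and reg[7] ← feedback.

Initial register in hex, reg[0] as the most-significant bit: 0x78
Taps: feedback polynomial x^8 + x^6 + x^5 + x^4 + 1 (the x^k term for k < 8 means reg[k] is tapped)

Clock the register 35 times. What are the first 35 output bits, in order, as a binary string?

k : reg_k → out_k, fb_k
0: 01111000 → 0, fb=1
1: 11110001 → 1, fb=1
2: 11100011 → 1, fb=0
3: 11000110 → 1, fb=1
4: 10001101 → 1, fb=1
5: 00011011 → 0, fb=0
6: 00110110 → 0, fb=0
7: 01101100 → 0, fb=0
8: 11011000 → 1, fb=0
9: 10110000 → 1, fb=1
10: 01100001 → 0, fb=0
11: 11000010 → 1, fb=0
12: 10000100 → 1, fb=0
13: 00001000 → 0, fb=1
14: 00010001 → 0, fb=0
15: 00100010 → 0, fb=1
16: 01000101 → 0, fb=1
17: 10001011 → 1, fb=1
18: 00010111 → 0, fb=0
19: 00101110 → 0, fb=1
20: 01011101 → 0, fb=0
21: 10111010 → 1, fb=1
22: 01110101 → 0, fb=1
23: 11101011 → 1, fb=1
24: 11010111 → 1, fb=1
25: 10101111 → 1, fb=0
26: 01011110 → 0, fb=1
27: 10111101 → 1, fb=1
28: 01111011 → 0, fb=0
29: 11110110 → 1, fb=1
30: 11101101 → 1, fb=1
31: 11011011 → 1, fb=1
32: 10110111 → 1, fb=1
33: 01101111 → 0, fb=1
34: 11011111 → 1, fb=0

01111000110110000100010111010111101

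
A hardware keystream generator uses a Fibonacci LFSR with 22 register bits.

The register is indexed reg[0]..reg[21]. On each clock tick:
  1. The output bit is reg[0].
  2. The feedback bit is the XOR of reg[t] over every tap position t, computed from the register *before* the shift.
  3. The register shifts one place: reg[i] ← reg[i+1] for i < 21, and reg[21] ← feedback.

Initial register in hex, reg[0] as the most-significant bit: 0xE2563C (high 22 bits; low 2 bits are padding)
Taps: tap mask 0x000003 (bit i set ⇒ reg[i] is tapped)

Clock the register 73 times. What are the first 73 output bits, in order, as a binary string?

k : reg_k → out_k, fb_k
0: 1110001001010110001111 → 1, fb=0
1: 1100010010101100011110 → 1, fb=0
2: 1000100101011000111100 → 1, fb=1
3: 0001001010110001111001 → 0, fb=0
4: 0010010101100011110010 → 0, fb=0
5: 0100101011000111100100 → 0, fb=1
6: 1001010110001111001001 → 1, fb=1
7: 0010101100011110010011 → 0, fb=0
8: 0101011000111100100110 → 0, fb=1
9: 1010110001111001001101 → 1, fb=1
10: 0101100011110010011011 → 0, fb=1
11: 1011000111100100110111 → 1, fb=1
12: 0110001111001001101111 → 0, fb=1
13: 1100011110010011011111 → 1, fb=0
14: 1000111100100110111110 → 1, fb=1
15: 0001111001001101111101 → 0, fb=0
16: 0011110010011011111010 → 0, fb=0
17: 0111100100110111110100 → 0, fb=1
18: 1111001001101111101001 → 1, fb=0
19: 1110010011011111010010 → 1, fb=0
20: 1100100110111110100100 → 1, fb=0
21: 1001001101111101001000 → 1, fb=1
22: 0010011011111010010001 → 0, fb=0
23: 0100110111110100100010 → 0, fb=1
24: 1001101111101001000101 → 1, fb=1
25: 0011011111010010001011 → 0, fb=0
26: 0110111110100100010110 → 0, fb=1
27: 1101111101001000101101 → 1, fb=0
28: 1011111010010001011010 → 1, fb=1
29: 0111110100100010110101 → 0, fb=1
30: 1111101001000101101011 → 1, fb=0
31: 1111010010001011010110 → 1, fb=0
32: 1110100100010110101100 → 1, fb=0
33: 1101001000101101011000 → 1, fb=0
34: 1010010001011010110000 → 1, fb=1
35: 0100100010110101100001 → 0, fb=1
36: 1001000101101011000011 → 1, fb=1
37: 0010001011010110000111 → 0, fb=0
38: 0100010110101100001110 → 0, fb=1
39: 1000101101011000011101 → 1, fb=1
40: 0001011010110000111011 → 0, fb=0
41: 0010110101100001110110 → 0, fb=0
42: 0101101011000011101100 → 0, fb=1
43: 1011010110000111011001 → 1, fb=1
44: 0110101100001110110011 → 0, fb=1
45: 1101011000011101100111 → 1, fb=0
46: 1010110000111011001110 → 1, fb=1
47: 0101100001110110011101 → 0, fb=1
48: 1011000011101100111011 → 1, fb=1
49: 0110000111011001110111 → 0, fb=1
50: 1100001110110011101111 → 1, fb=0
51: 1000011101100111011110 → 1, fb=1
52: 0000111011001110111101 → 0, fb=0
53: 0001110110011101111010 → 0, fb=0
54: 0011101100111011110100 → 0, fb=0
55: 0111011001110111101000 → 0, fb=1
56: 1110110011101111010001 → 1, fb=0
57: 1101100111011110100010 → 1, fb=0
58: 1011001110111101000100 → 1, fb=1
59: 0110011101111010001001 → 0, fb=1
60: 1100111011110100010011 → 1, fb=0
61: 1001110111101000100110 → 1, fb=1
62: 0011101111010001001101 → 0, fb=0
63: 0111011110100010011010 → 0, fb=1
64: 1110111101000100110101 → 1, fb=0
65: 1101111010001001101010 → 1, fb=0
66: 1011110100010011010100 → 1, fb=1
67: 0111101000100110101001 → 0, fb=1
68: 1111010001001101010011 → 1, fb=0
69: 1110100010011010100110 → 1, fb=0
70: 1101000100110101001100 → 1, fb=0
71: 1010001001101010011000 → 1, fb=1
72: 0100010011010100110001 → 0, fb=1

1110001001010110001111001001101111101001000101101011000011101100111011110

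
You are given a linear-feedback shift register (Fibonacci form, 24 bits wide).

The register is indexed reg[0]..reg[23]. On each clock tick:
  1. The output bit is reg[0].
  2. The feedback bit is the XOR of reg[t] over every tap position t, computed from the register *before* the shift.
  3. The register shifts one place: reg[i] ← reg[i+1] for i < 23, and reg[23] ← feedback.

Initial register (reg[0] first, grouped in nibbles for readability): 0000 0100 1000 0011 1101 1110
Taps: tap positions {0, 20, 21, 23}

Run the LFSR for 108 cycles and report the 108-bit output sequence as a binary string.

000001001000001111011110001111110001111010111100010111100010111011110110101111000100001100111100101111111000

tick  register→output (feedback)
  0  000001001000001111011110→0 (0)
  1  000010010000011110111100→0 (0)
  2  000100100000111101111000→0 (1)
  3  001001000001111011110001→0 (1)
  4  010010000011110111100011→0 (1)
  5  100100000111101111000111→1 (1)
  6  001000001111011110001111→0 (1)
  7  010000011110111100011111→0 (1)
  8  100000111101111000111111→1 (0)
  9  000001111011110001111110→0 (0)
 10  000011110111100011111100→0 (0)
 11  000111101111000111111000→0 (1)
 12  001111011110001111110001→0 (1)
 13  011110111100011111100011→0 (1)
 14  111101111000111111000111→1 (1)
 15  111011110001111110001111→1 (0)
 16  110111100011111100011110→1 (1)
 17  101111000111111000111101→1 (0)
 18  011110001111110001111010→0 (1)
 19  111100011111100011110101→1 (1)
 20  111000111111000111101011→1 (1)
 21  110001111110001111010111→1 (1)
 22  100011111100011110101111→1 (0)
 23  000111111000111101011110→0 (0)
 24  001111110001111010111100→0 (0)
 25  011111100011110101111000→0 (1)
 26  111111000111101011110001→1 (0)
 27  111110001111010111100010→1 (1)
 28  111100011110101111000101→1 (1)
 29  111000111101011110001011→1 (1)
 30  110001111010111100010111→1 (1)
 31  100011110101111000101111→1 (0)
 32  000111101011110001011110→0 (0)
 33  001111010111100010111100→0 (0)
 34  011110101111000101111000→0 (1)
 35  111101011110001011110001→1 (0)
 36  111010111100010111100010→1 (1)
 37  110101111000101111000101→1 (1)
 38  101011110001011110001011→1 (1)
 39  010111100010111100010111→0 (0)
 40  101111000101111000101110→1 (1)
 41  011110001011110001011101→0 (1)
 42  111100010111100010111011→1 (1)
 43  111000101111000101110111→1 (1)
 44  110001011110001011101111→1 (0)
 45  100010111100010111011110→1 (1)
 46  000101111000101110111101→0 (1)
 47  001011110001011101111011→0 (0)
 48  010111100010111011110110→0 (1)
 49  101111000101110111101101→1 (0)
 50  011110001011101111011010→0 (1)
 51  111100010111011110110101→1 (1)
 52  111000101110111101101011→1 (1)
 53  110001011101111011010111→1 (1)
 54  100010111011110110101111→1 (0)
 55  000101110111101101011110→0 (0)
 56  001011101111011010111100→0 (0)
 57  010111011110110101111000→0 (1)
 58  101110111101101011110001→1 (0)
 59  011101111011010111100010→0 (0)
 60  111011110110101111000100→1 (0)
 61  110111101101011110001000→1 (0)
 62  101111011010111100010000→1 (1)
 63  011110110101111000100001→0 (1)
 64  111101101011110001000011→1 (0)
 65  111011010111100010000110→1 (0)
 66  110110101111000100001100→1 (1)
 67  101101011110001000011001→1 (1)
 68  011010111100010000110011→0 (1)
 69  110101111000100001100111→1 (1)
 70  101011110001000011001111→1 (0)
 71  010111100010000110011110→0 (0)
 72  101111000100001100111100→1 (1)
 73  011110001000011001111001→0 (0)
 74  111100010000110011110010→1 (1)
 75  111000100001100111100101→1 (1)
 76  110001000011001111001011→1 (1)
 77  100010000110011110010111→1 (1)
 78  000100001100111100101111→0 (1)
 79  001000011001111001011111→0 (1)
 80  010000110011110010111111→0 (1)
 81  100001100111100101111111→1 (0)
 82  000011001111001011111110→0 (0)
 83  000110011110010111111100→0 (0)
 84  001100111100101111111000→0 (1)
 85  011001111001011111110001→0 (1)
 86  110011110010111111100011→1 (0)
 87  100111100101111111000110→1 (0)
 88  001111001011111110001100→0 (0)
 89  011110010111111100011000→0 (1)
 90  111100101111111000110001→1 (0)
 91  111001011111110001100010→1 (1)
 92  110010111111100011000101→1 (1)
 93  100101111111000110001011→1 (1)
 94  001011111110001100010111→0 (0)
 95  010111111100011000101110→0 (0)
 96  101111111000110001011100→1 (1)
 97  011111110001100010111001→0 (0)
 98  111111100011000101110010→1 (1)
 99  111111000110001011100101→1 (1)
100  111110001100010111001011→1 (1)
101  111100011000101110010111→1 (1)
102  111000110001011100101111→1 (0)
103  110001100010111001011110→1 (1)
104  100011000101110010111101→1 (0)
105  000110001011100101111010→0 (1)
106  001100010111001011110101→0 (0)
107  011000101110010111101010→0 (1)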